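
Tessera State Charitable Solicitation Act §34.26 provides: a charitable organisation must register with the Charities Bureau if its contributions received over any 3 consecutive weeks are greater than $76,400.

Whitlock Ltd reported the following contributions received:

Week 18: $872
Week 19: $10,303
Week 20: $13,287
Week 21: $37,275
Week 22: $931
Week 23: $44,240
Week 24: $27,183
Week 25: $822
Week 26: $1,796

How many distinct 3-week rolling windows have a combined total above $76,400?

Week 18–Week 20: $872 + $10,303 + $13,287 = $24,462 (under)
Week 19–Week 21: $10,303 + $13,287 + $37,275 = $60,865 (under)
Week 20–Week 22: $13,287 + $37,275 + $931 = $51,493 (under)
Week 21–Week 23: $37,275 + $931 + $44,240 = $82,446 (over)
Week 22–Week 24: $931 + $44,240 + $27,183 = $72,354 (under)
Week 23–Week 25: $44,240 + $27,183 + $822 = $72,245 (under)
Week 24–Week 26: $27,183 + $822 + $1,796 = $29,801 (under)
1 window exceeds the threshold.

1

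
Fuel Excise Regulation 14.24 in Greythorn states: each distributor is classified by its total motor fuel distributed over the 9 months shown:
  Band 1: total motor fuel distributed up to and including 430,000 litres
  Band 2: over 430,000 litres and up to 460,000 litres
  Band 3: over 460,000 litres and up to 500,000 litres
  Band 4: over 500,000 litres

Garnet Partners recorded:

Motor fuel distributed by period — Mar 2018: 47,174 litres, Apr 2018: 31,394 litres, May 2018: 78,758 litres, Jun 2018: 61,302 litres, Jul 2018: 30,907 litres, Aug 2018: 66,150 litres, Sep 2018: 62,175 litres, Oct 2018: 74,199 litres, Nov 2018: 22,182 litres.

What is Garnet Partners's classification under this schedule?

Total motor fuel distributed: 47,174 litres + 31,394 litres + 78,758 litres + 61,302 litres + 30,907 litres + 66,150 litres + 62,175 litres + 74,199 litres + 22,182 litres = 474,241 litres.
460,000 litres < 474,241 litres ≤ 500,000 litres, so Band 3 applies.

Band 3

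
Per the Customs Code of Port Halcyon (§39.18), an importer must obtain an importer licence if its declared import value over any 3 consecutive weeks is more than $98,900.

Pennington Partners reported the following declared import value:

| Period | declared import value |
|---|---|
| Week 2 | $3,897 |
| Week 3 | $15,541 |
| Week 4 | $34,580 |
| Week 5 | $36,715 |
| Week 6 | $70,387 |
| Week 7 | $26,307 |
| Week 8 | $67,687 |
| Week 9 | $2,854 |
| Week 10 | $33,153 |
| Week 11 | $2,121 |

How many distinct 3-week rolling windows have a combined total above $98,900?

Week 2–Week 4: $3,897 + $15,541 + $34,580 = $54,018 (under)
Week 3–Week 5: $15,541 + $34,580 + $36,715 = $86,836 (under)
Week 4–Week 6: $34,580 + $36,715 + $70,387 = $141,682 (over)
Week 5–Week 7: $36,715 + $70,387 + $26,307 = $133,409 (over)
Week 6–Week 8: $70,387 + $26,307 + $67,687 = $164,381 (over)
Week 7–Week 9: $26,307 + $67,687 + $2,854 = $96,848 (under)
Week 8–Week 10: $67,687 + $2,854 + $33,153 = $103,694 (over)
Week 9–Week 11: $2,854 + $33,153 + $2,121 = $38,128 (under)
4 windows exceed the threshold.

4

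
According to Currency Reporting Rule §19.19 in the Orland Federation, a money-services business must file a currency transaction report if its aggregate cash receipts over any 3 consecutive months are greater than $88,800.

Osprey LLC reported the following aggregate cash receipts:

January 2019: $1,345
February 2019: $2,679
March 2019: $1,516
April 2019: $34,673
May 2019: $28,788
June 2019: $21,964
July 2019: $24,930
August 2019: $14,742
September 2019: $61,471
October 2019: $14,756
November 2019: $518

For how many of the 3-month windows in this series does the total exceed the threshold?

January 2019–March 2019: $1,345 + $2,679 + $1,516 = $5,540 (under)
February 2019–April 2019: $2,679 + $1,516 + $34,673 = $38,868 (under)
March 2019–May 2019: $1,516 + $34,673 + $28,788 = $64,977 (under)
April 2019–June 2019: $34,673 + $28,788 + $21,964 = $85,425 (under)
May 2019–July 2019: $28,788 + $21,964 + $24,930 = $75,682 (under)
June 2019–August 2019: $21,964 + $24,930 + $14,742 = $61,636 (under)
July 2019–September 2019: $24,930 + $14,742 + $61,471 = $101,143 (over)
August 2019–October 2019: $14,742 + $61,471 + $14,756 = $90,969 (over)
September 2019–November 2019: $61,471 + $14,756 + $518 = $76,745 (under)
2 windows exceed the threshold.

2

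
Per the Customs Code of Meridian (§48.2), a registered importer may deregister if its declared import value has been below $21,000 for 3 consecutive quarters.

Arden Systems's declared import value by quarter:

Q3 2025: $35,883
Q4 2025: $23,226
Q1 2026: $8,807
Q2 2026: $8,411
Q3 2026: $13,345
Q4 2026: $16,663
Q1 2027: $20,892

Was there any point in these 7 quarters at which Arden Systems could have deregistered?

Quarters below $21,000: Q1 2026, Q2 2026, Q3 2026, Q4 2026, Q1 2027.
Longest run of consecutive quarters below the threshold: 5.
5 ≥ 3, so Arden Systems became eligible.

Yes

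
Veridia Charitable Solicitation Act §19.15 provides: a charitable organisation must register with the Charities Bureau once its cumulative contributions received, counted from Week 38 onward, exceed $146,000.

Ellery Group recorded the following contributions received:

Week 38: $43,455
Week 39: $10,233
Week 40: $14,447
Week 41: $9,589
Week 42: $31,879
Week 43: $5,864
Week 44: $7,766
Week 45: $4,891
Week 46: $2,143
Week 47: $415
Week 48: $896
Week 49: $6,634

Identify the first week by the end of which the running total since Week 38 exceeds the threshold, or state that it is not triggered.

Through Week 38: $43,455
Through Week 39: $53,688
Through Week 40: $68,135
Through Week 41: $77,724
Through Week 42: $109,603
Through Week 43: $115,467
Through Week 44: $123,233
Through Week 45: $128,124
Through Week 46: $130,267
Through Week 47: $130,682
Through Week 48: $131,578
Through Week 49: $138,212
Final cumulative total $138,212 ≤ $146,000; the threshold is never exceeded.

Not triggered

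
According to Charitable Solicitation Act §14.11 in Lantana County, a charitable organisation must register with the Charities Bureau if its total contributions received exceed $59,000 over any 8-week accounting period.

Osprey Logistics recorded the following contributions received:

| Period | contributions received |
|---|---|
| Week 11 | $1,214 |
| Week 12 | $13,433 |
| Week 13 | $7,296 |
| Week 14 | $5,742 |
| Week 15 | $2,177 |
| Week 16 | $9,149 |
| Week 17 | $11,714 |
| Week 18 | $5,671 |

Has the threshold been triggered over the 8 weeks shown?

Total contributions received: $1,214 + $13,433 + $7,296 + $5,742 + $2,177 + $9,149 + $11,714 + $5,671 = $56,396.
$56,396 ≤ $59,000, so the threshold is not exceeded.

No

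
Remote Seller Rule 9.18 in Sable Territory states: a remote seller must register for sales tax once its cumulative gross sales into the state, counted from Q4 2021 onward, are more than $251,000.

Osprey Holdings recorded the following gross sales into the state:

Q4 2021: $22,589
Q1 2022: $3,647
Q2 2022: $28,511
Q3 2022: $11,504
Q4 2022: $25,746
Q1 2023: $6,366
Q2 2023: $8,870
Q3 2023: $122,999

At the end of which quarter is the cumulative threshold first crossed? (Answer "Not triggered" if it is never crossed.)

Not triggered

Through Q4 2021: $22,589
Through Q1 2022: $26,236
Through Q2 2022: $54,747
Through Q3 2022: $66,251
Through Q4 2022: $91,997
Through Q1 2023: $98,363
Through Q2 2023: $107,233
Through Q3 2023: $230,232
Final cumulative total $230,232 ≤ $251,000; the threshold is never exceeded.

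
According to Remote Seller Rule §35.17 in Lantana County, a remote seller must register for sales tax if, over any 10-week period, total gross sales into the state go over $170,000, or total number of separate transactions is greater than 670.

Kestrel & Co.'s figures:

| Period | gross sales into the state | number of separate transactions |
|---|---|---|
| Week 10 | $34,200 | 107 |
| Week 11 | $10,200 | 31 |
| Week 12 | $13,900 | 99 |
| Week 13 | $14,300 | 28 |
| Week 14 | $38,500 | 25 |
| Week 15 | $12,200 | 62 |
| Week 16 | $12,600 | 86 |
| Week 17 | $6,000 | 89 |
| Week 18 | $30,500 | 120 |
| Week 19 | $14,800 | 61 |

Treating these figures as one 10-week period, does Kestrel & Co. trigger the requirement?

Total gross sales into the state: $34,200 + $10,200 + $13,900 + $14,300 + $38,500 + $12,200 + $12,600 + $6,000 + $30,500 + $14,800 = $187,200 (> $170,000).
Total number of separate transactions: 107 + 31 + 99 + 28 + 25 + 62 + 86 + 89 + 120 + 61 = 708 (> 670).
The test is 'or': at least one threshold is exceeded.

Yes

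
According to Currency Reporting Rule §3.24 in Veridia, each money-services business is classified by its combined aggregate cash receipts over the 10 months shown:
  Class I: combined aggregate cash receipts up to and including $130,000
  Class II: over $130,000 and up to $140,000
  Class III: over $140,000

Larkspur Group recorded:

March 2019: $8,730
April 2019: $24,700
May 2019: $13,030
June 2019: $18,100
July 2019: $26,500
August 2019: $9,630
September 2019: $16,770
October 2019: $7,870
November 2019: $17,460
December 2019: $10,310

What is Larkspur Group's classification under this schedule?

Combined aggregate cash receipts: $8,730 + $24,700 + $13,030 + $18,100 + $26,500 + $9,630 + $16,770 + $7,870 + $17,460 + $10,310 = $153,100.
$153,100 > $140,000, so Class III applies.

Class III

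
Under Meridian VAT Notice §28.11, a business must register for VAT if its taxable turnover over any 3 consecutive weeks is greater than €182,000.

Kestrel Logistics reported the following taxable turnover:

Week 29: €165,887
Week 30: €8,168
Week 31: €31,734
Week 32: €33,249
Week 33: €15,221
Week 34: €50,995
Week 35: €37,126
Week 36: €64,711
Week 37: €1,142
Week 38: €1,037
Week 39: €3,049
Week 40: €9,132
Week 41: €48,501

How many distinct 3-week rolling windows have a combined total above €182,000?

1

Week 29–Week 31: €165,887 + €8,168 + €31,734 = €205,789 (over)
Week 30–Week 32: €8,168 + €31,734 + €33,249 = €73,151 (under)
Week 31–Week 33: €31,734 + €33,249 + €15,221 = €80,204 (under)
Week 32–Week 34: €33,249 + €15,221 + €50,995 = €99,465 (under)
Week 33–Week 35: €15,221 + €50,995 + €37,126 = €103,342 (under)
Week 34–Week 36: €50,995 + €37,126 + €64,711 = €152,832 (under)
Week 35–Week 37: €37,126 + €64,711 + €1,142 = €102,979 (under)
Week 36–Week 38: €64,711 + €1,142 + €1,037 = €66,890 (under)
Week 37–Week 39: €1,142 + €1,037 + €3,049 = €5,228 (under)
Week 38–Week 40: €1,037 + €3,049 + €9,132 = €13,218 (under)
Week 39–Week 41: €3,049 + €9,132 + €48,501 = €60,682 (under)
1 window exceeds the threshold.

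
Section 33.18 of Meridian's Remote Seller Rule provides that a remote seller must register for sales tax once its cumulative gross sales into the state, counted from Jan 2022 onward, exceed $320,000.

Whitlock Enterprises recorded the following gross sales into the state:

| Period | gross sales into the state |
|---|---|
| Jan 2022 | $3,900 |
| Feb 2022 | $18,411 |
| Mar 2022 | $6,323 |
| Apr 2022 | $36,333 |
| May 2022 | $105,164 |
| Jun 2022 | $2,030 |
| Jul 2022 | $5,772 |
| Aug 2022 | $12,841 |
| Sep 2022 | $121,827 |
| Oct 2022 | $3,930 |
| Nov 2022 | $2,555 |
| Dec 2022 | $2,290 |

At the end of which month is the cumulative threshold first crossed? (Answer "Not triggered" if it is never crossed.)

Dec 2022

Through Jan 2022: $3,900
Through Feb 2022: $22,311
Through Mar 2022: $28,634
Through Apr 2022: $64,967
Through May 2022: $170,131
Through Jun 2022: $172,161
Through Jul 2022: $177,933
Through Aug 2022: $190,774
Through Sep 2022: $312,601
Through Oct 2022: $316,531
Through Nov 2022: $319,086
Through Dec 2022: $321,376 ← exceeds threshold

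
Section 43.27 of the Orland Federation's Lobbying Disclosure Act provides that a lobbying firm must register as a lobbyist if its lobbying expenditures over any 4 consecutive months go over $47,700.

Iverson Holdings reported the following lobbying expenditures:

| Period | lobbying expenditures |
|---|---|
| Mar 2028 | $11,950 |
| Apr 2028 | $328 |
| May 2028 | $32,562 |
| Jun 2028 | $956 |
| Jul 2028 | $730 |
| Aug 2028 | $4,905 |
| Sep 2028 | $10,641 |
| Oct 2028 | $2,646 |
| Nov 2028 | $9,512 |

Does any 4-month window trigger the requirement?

No

Mar 2028–Jun 2028: $11,950 + $328 + $32,562 + $956 = $45,796 (under)
Apr 2028–Jul 2028: $328 + $32,562 + $956 + $730 = $34,576 (under)
May 2028–Aug 2028: $32,562 + $956 + $730 + $4,905 = $39,153 (under)
Jun 2028–Sep 2028: $956 + $730 + $4,905 + $10,641 = $17,232 (under)
Jul 2028–Oct 2028: $730 + $4,905 + $10,641 + $2,646 = $18,922 (under)
Aug 2028–Nov 2028: $4,905 + $10,641 + $2,646 + $9,512 = $27,704 (under)
No window exceeds $47,700.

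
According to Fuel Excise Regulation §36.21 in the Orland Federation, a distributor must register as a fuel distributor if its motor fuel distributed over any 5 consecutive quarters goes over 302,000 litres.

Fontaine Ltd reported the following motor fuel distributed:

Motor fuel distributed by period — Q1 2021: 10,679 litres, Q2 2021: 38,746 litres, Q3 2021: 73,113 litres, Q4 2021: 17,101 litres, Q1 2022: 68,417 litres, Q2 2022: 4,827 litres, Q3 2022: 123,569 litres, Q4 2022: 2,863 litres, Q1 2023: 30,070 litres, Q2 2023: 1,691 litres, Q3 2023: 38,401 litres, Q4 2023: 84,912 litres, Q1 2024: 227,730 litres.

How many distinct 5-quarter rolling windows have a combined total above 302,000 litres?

Q1 2021–Q1 2022: 10,679 litres + 38,746 litres + 73,113 litres + 17,101 litres + 68,417 litres = 208,056 litres (under)
Q2 2021–Q2 2022: 38,746 litres + 73,113 litres + 17,101 litres + 68,417 litres + 4,827 litres = 202,204 litres (under)
Q3 2021–Q3 2022: 73,113 litres + 17,101 litres + 68,417 litres + 4,827 litres + 123,569 litres = 287,027 litres (under)
Q4 2021–Q4 2022: 17,101 litres + 68,417 litres + 4,827 litres + 123,569 litres + 2,863 litres = 216,777 litres (under)
Q1 2022–Q1 2023: 68,417 litres + 4,827 litres + 123,569 litres + 2,863 litres + 30,070 litres = 229,746 litres (under)
Q2 2022–Q2 2023: 4,827 litres + 123,569 litres + 2,863 litres + 30,070 litres + 1,691 litres = 163,020 litres (under)
Q3 2022–Q3 2023: 123,569 litres + 2,863 litres + 30,070 litres + 1,691 litres + 38,401 litres = 196,594 litres (under)
Q4 2022–Q4 2023: 2,863 litres + 30,070 litres + 1,691 litres + 38,401 litres + 84,912 litres = 157,937 litres (under)
Q1 2023–Q1 2024: 30,070 litres + 1,691 litres + 38,401 litres + 84,912 litres + 227,730 litres = 382,804 litres (over)
1 window exceeds the threshold.

1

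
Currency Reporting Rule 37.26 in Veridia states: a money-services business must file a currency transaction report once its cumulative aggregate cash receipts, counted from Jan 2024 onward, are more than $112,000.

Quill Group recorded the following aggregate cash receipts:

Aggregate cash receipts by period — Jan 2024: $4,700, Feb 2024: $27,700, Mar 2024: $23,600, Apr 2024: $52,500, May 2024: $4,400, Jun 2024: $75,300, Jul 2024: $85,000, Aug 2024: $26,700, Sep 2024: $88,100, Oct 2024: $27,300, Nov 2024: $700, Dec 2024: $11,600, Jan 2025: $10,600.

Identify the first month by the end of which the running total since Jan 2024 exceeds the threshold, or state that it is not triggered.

May 2024

Through Jan 2024: $4,700
Through Feb 2024: $32,400
Through Mar 2024: $56,000
Through Apr 2024: $108,500
Through May 2024: $112,900 ← exceeds threshold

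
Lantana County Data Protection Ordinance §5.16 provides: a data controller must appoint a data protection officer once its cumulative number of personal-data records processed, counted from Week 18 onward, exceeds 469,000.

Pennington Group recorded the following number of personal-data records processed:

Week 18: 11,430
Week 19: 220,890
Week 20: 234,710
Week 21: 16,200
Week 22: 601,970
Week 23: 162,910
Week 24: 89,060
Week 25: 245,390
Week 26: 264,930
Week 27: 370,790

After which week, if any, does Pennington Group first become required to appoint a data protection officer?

Week 21

Through Week 18: 11,430
Through Week 19: 232,320
Through Week 20: 467,030
Through Week 21: 483,230 ← exceeds threshold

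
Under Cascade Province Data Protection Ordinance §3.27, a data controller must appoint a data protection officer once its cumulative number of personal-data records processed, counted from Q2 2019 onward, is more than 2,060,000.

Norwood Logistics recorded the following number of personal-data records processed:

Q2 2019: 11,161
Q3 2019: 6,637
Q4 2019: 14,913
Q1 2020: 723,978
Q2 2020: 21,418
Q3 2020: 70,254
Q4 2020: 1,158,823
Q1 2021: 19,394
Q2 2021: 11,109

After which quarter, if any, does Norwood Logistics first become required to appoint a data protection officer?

Through Q2 2019: 11,161
Through Q3 2019: 17,798
Through Q4 2019: 32,711
Through Q1 2020: 756,689
Through Q2 2020: 778,107
Through Q3 2020: 848,361
Through Q4 2020: 2,007,184
Through Q1 2021: 2,026,578
Through Q2 2021: 2,037,687
Final cumulative total 2,037,687 ≤ 2,060,000; the threshold is never exceeded.

Not triggered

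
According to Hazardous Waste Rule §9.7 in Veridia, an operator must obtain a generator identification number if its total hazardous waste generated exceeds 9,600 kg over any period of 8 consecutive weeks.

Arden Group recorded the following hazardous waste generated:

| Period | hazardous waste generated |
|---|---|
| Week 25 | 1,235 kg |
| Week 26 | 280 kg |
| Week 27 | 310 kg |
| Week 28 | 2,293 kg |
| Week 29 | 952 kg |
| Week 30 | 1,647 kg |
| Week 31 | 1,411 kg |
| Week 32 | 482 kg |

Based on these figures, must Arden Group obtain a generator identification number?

No

Total hazardous waste generated: 1,235 kg + 280 kg + 310 kg + 2,293 kg + 952 kg + 1,647 kg + 1,411 kg + 482 kg = 8,610 kg.
8,610 kg ≤ 9,600 kg, so the threshold is not exceeded.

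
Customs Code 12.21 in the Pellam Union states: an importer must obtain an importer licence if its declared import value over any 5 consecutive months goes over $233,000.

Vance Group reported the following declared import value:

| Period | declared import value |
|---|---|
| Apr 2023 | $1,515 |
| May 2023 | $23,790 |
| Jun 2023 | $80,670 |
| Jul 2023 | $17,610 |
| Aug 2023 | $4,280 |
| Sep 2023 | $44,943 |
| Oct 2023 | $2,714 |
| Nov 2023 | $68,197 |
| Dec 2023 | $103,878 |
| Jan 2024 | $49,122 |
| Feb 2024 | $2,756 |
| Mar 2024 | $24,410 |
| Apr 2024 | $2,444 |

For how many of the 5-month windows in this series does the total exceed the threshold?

Apr 2023–Aug 2023: $1,515 + $23,790 + $80,670 + $17,610 + $4,280 = $127,865 (under)
May 2023–Sep 2023: $23,790 + $80,670 + $17,610 + $4,280 + $44,943 = $171,293 (under)
Jun 2023–Oct 2023: $80,670 + $17,610 + $4,280 + $44,943 + $2,714 = $150,217 (under)
Jul 2023–Nov 2023: $17,610 + $4,280 + $44,943 + $2,714 + $68,197 = $137,744 (under)
Aug 2023–Dec 2023: $4,280 + $44,943 + $2,714 + $68,197 + $103,878 = $224,012 (under)
Sep 2023–Jan 2024: $44,943 + $2,714 + $68,197 + $103,878 + $49,122 = $268,854 (over)
Oct 2023–Feb 2024: $2,714 + $68,197 + $103,878 + $49,122 + $2,756 = $226,667 (under)
Nov 2023–Mar 2024: $68,197 + $103,878 + $49,122 + $2,756 + $24,410 = $248,363 (over)
Dec 2023–Apr 2024: $103,878 + $49,122 + $2,756 + $24,410 + $2,444 = $182,610 (under)
2 windows exceed the threshold.

2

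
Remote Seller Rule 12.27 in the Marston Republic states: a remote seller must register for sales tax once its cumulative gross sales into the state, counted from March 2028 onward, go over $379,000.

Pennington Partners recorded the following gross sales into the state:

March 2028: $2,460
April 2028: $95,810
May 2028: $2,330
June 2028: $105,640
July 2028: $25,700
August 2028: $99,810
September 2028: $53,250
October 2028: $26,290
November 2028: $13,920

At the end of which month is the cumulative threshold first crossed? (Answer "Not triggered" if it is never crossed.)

Through March 2028: $2,460
Through April 2028: $98,270
Through May 2028: $100,600
Through June 2028: $206,240
Through July 2028: $231,940
Through August 2028: $331,750
Through September 2028: $385,000 ← exceeds threshold

September 2028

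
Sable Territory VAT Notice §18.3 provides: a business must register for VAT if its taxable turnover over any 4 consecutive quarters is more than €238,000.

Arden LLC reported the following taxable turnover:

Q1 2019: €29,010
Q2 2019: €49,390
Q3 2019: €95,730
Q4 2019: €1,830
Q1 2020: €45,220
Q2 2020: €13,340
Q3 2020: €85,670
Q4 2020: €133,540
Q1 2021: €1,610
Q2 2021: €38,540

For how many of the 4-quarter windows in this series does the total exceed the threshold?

Q1 2019–Q4 2019: €29,010 + €49,390 + €95,730 + €1,830 = €175,960 (under)
Q2 2019–Q1 2020: €49,390 + €95,730 + €1,830 + €45,220 = €192,170 (under)
Q3 2019–Q2 2020: €95,730 + €1,830 + €45,220 + €13,340 = €156,120 (under)
Q4 2019–Q3 2020: €1,830 + €45,220 + €13,340 + €85,670 = €146,060 (under)
Q1 2020–Q4 2020: €45,220 + €13,340 + €85,670 + €133,540 = €277,770 (over)
Q2 2020–Q1 2021: €13,340 + €85,670 + €133,540 + €1,610 = €234,160 (under)
Q3 2020–Q2 2021: €85,670 + €133,540 + €1,610 + €38,540 = €259,360 (over)
2 windows exceed the threshold.

2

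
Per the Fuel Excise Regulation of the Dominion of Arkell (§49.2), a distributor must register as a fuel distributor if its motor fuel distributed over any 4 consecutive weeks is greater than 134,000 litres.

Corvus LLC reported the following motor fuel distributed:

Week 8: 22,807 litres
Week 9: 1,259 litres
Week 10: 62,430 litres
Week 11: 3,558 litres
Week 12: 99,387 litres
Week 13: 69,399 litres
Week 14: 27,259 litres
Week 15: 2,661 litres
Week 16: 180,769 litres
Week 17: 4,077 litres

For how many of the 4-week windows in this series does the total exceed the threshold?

Week 8–Week 11: 22,807 litres + 1,259 litres + 62,430 litres + 3,558 litres = 90,054 litres (under)
Week 9–Week 12: 1,259 litres + 62,430 litres + 3,558 litres + 99,387 litres = 166,634 litres (over)
Week 10–Week 13: 62,430 litres + 3,558 litres + 99,387 litres + 69,399 litres = 234,774 litres (over)
Week 11–Week 14: 3,558 litres + 99,387 litres + 69,399 litres + 27,259 litres = 199,603 litres (over)
Week 12–Week 15: 99,387 litres + 69,399 litres + 27,259 litres + 2,661 litres = 198,706 litres (over)
Week 13–Week 16: 69,399 litres + 27,259 litres + 2,661 litres + 180,769 litres = 280,088 litres (over)
Week 14–Week 17: 27,259 litres + 2,661 litres + 180,769 litres + 4,077 litres = 214,766 litres (over)
6 windows exceed the threshold.

6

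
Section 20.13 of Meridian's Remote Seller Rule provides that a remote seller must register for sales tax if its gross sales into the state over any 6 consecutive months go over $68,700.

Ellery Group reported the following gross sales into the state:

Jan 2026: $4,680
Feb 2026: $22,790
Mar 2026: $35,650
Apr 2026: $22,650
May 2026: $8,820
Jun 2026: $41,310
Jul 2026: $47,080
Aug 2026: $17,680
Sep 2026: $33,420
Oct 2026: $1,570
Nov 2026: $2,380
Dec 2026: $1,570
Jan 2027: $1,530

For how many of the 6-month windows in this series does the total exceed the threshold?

Jan 2026–Jun 2026: $4,680 + $22,790 + $35,650 + $22,650 + $8,820 + $41,310 = $135,900 (over)
Feb 2026–Jul 2026: $22,790 + $35,650 + $22,650 + $8,820 + $41,310 + $47,080 = $178,300 (over)
Mar 2026–Aug 2026: $35,650 + $22,650 + $8,820 + $41,310 + $47,080 + $17,680 = $173,190 (over)
Apr 2026–Sep 2026: $22,650 + $8,820 + $41,310 + $47,080 + $17,680 + $33,420 = $170,960 (over)
May 2026–Oct 2026: $8,820 + $41,310 + $47,080 + $17,680 + $33,420 + $1,570 = $149,880 (over)
Jun 2026–Nov 2026: $41,310 + $47,080 + $17,680 + $33,420 + $1,570 + $2,380 = $143,440 (over)
Jul 2026–Dec 2026: $47,080 + $17,680 + $33,420 + $1,570 + $2,380 + $1,570 = $103,700 (over)
Aug 2026–Jan 2027: $17,680 + $33,420 + $1,570 + $2,380 + $1,570 + $1,530 = $58,150 (under)
7 windows exceed the threshold.

7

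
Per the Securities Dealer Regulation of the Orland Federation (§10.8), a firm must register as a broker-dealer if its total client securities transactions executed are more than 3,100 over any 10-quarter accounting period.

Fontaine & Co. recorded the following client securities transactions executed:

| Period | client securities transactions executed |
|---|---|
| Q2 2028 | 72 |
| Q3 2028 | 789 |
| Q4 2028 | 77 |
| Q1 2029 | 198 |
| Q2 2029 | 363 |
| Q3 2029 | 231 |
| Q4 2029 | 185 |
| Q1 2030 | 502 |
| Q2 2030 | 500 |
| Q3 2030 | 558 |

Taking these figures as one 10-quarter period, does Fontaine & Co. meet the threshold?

Total client securities transactions executed: 72 + 789 + 77 + 198 + 363 + 231 + 185 + 502 + 500 + 558 = 3,475.
3,475 > 3,100, so the threshold is exceeded.

Yes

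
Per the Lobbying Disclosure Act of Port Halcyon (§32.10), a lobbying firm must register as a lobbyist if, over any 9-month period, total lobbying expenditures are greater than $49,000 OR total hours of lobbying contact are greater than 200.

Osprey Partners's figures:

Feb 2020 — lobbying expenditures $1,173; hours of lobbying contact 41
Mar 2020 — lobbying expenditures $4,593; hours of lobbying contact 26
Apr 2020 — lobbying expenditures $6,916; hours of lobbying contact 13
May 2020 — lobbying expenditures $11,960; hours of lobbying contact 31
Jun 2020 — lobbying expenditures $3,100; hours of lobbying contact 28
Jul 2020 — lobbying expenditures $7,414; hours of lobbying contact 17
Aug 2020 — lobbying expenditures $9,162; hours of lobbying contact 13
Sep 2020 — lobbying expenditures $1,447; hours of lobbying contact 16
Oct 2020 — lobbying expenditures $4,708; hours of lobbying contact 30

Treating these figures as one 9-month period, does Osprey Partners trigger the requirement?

Yes

Total lobbying expenditures: $1,173 + $4,593 + $6,916 + $11,960 + $3,100 + $7,414 + $9,162 + $1,447 + $4,708 = $50,473 (> $49,000).
Total hours of lobbying contact: 41 + 26 + 13 + 31 + 28 + 17 + 13 + 16 + 30 = 215 (> 200).
The test is 'or': at least one threshold is exceeded.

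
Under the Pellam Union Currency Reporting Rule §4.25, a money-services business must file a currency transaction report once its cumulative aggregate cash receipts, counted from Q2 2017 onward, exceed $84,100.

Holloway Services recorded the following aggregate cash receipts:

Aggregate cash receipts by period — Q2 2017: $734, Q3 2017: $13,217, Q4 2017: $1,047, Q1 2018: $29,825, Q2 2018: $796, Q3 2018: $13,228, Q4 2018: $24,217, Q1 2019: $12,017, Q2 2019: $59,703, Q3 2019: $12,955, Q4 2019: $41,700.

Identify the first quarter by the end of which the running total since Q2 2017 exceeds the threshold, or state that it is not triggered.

Q1 2019

Through Q2 2017: $734
Through Q3 2017: $13,951
Through Q4 2017: $14,998
Through Q1 2018: $44,823
Through Q2 2018: $45,619
Through Q3 2018: $58,847
Through Q4 2018: $83,064
Through Q1 2019: $95,081 ← exceeds threshold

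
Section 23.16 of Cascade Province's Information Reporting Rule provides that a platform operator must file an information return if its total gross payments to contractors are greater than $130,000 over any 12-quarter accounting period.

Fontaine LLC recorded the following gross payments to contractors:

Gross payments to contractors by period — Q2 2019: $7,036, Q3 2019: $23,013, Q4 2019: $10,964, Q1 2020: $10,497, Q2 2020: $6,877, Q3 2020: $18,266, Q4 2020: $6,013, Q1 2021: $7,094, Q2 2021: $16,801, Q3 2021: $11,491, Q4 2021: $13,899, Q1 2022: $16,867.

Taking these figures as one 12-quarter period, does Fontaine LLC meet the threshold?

Total gross payments to contractors: $7,036 + $23,013 + $10,964 + $10,497 + $6,877 + $18,266 + $6,013 + $7,094 + $16,801 + $11,491 + $13,899 + $16,867 = $148,818.
$148,818 > $130,000, so the threshold is exceeded.

Yes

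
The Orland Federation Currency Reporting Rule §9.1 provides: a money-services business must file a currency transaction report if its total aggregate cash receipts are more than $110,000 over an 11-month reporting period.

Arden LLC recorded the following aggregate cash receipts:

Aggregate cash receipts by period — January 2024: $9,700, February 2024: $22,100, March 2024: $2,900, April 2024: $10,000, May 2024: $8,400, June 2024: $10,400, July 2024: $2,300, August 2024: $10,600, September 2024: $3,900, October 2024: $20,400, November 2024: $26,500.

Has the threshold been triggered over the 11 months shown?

Total aggregate cash receipts: $9,700 + $22,100 + $2,900 + $10,000 + $8,400 + $10,400 + $2,300 + $10,600 + $3,900 + $20,400 + $26,500 = $127,200.
$127,200 > $110,000, so the threshold is exceeded.

Yes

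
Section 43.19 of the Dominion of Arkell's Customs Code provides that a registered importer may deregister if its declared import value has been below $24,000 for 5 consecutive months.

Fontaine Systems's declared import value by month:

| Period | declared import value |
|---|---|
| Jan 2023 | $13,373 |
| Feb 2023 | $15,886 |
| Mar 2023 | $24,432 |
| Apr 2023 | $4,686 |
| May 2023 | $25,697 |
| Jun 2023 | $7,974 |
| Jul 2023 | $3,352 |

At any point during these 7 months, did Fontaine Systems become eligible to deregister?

No

Months below $24,000: Jan 2023, Feb 2023, Apr 2023, Jun 2023, Jul 2023.
Longest run of consecutive months below the threshold: 2.
2 < 5, so Fontaine Systems never became eligible.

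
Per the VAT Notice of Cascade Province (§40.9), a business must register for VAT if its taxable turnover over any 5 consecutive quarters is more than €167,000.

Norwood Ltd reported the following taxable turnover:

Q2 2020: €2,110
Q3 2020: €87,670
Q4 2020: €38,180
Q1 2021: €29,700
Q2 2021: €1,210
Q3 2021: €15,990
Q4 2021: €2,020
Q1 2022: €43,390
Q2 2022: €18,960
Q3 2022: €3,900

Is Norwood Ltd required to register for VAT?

Q2 2020–Q2 2021: €2,110 + €87,670 + €38,180 + €29,700 + €1,210 = €158,870 (under)
Q3 2020–Q3 2021: €87,670 + €38,180 + €29,700 + €1,210 + €15,990 = €172,750 (over)
Q4 2020–Q4 2021: €38,180 + €29,700 + €1,210 + €15,990 + €2,020 = €87,100 (under)
Q1 2021–Q1 2022: €29,700 + €1,210 + €15,990 + €2,020 + €43,390 = €92,310 (under)
Q2 2021–Q2 2022: €1,210 + €15,990 + €2,020 + €43,390 + €18,960 = €81,570 (under)
Q3 2021–Q3 2022: €15,990 + €2,020 + €43,390 + €18,960 + €3,900 = €84,260 (under)
At least one window exceeds €167,000.

Yes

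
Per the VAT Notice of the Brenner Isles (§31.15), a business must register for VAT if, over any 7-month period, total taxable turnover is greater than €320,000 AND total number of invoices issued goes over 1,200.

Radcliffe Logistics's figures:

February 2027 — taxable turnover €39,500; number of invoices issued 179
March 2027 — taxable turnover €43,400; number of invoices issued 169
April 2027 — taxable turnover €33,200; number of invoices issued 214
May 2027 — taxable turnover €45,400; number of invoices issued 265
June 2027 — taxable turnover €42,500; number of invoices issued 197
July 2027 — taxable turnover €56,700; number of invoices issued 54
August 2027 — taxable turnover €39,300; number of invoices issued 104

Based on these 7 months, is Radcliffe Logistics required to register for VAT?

No

Total taxable turnover: €39,500 + €43,400 + €33,200 + €45,400 + €42,500 + €56,700 + €39,300 = €300,000 (≤ €320,000).
Total number of invoices issued: 179 + 169 + 214 + 265 + 197 + 54 + 104 = 1,182 (≤ 1,200).
The test is 'and': the rule requires both, and at least one is not exceeded.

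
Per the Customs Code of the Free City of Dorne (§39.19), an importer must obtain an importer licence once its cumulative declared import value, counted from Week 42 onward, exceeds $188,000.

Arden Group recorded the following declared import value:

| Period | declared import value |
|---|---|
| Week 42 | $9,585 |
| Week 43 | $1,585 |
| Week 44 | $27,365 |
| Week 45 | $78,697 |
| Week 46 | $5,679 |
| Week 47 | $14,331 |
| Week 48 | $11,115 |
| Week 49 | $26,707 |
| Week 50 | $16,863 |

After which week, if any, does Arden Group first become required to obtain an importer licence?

Through Week 42: $9,585
Through Week 43: $11,170
Through Week 44: $38,535
Through Week 45: $117,232
Through Week 46: $122,911
Through Week 47: $137,242
Through Week 48: $148,357
Through Week 49: $175,064
Through Week 50: $191,927 ← exceeds threshold

Week 50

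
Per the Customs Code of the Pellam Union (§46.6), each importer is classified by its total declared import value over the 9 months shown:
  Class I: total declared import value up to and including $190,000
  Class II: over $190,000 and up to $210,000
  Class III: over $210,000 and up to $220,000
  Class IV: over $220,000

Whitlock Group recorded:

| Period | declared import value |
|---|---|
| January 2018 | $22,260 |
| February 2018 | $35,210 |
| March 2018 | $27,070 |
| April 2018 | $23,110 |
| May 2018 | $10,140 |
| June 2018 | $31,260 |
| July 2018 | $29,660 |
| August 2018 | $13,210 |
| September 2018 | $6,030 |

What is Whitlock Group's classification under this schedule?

Total declared import value: $22,260 + $35,210 + $27,070 + $23,110 + $10,140 + $31,260 + $29,660 + $13,210 + $6,030 = $197,950.
$190,000 < $197,950 ≤ $210,000, so Class II applies.

Class II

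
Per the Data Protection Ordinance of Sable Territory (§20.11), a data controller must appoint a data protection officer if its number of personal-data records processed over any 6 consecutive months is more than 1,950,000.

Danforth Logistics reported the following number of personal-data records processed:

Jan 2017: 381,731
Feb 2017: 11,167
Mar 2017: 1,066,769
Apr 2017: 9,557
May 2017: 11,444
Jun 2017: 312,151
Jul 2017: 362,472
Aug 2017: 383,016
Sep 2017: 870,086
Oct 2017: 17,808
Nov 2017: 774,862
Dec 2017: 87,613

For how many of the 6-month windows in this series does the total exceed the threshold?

4

Jan 2017–Jun 2017: 381,731 + 11,167 + 1,066,769 + 9,557 + 11,444 + 312,151 = 1,792,819 (under)
Feb 2017–Jul 2017: 11,167 + 1,066,769 + 9,557 + 11,444 + 312,151 + 362,472 = 1,773,560 (under)
Mar 2017–Aug 2017: 1,066,769 + 9,557 + 11,444 + 312,151 + 362,472 + 383,016 = 2,145,409 (over)
Apr 2017–Sep 2017: 9,557 + 11,444 + 312,151 + 362,472 + 383,016 + 870,086 = 1,948,726 (under)
May 2017–Oct 2017: 11,444 + 312,151 + 362,472 + 383,016 + 870,086 + 17,808 = 1,956,977 (over)
Jun 2017–Nov 2017: 312,151 + 362,472 + 383,016 + 870,086 + 17,808 + 774,862 = 2,720,395 (over)
Jul 2017–Dec 2017: 362,472 + 383,016 + 870,086 + 17,808 + 774,862 + 87,613 = 2,495,857 (over)
4 windows exceed the threshold.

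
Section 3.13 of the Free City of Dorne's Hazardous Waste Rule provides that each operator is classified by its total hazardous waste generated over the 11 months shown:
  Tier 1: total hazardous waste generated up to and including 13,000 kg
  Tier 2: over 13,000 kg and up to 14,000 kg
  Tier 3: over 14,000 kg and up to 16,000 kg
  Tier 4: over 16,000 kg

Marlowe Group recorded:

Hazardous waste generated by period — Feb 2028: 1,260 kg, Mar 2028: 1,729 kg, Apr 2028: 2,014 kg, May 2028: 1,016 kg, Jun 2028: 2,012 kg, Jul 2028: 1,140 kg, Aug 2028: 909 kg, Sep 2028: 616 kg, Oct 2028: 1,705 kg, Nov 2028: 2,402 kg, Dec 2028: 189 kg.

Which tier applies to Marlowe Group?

Total hazardous waste generated: 1,260 kg + 1,729 kg + 2,014 kg + 1,016 kg + 2,012 kg + 1,140 kg + 909 kg + 616 kg + 1,705 kg + 2,402 kg + 189 kg = 14,992 kg.
14,000 kg < 14,992 kg ≤ 16,000 kg, so Tier 3 applies.

Tier 3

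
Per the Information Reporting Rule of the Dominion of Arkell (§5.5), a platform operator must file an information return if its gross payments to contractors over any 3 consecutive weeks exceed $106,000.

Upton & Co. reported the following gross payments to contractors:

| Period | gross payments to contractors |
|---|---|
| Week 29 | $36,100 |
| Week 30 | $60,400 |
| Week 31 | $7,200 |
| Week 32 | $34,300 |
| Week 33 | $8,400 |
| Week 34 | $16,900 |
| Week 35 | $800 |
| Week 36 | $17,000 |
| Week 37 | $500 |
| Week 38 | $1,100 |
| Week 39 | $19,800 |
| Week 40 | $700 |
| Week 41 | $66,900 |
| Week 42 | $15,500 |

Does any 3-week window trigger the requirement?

Week 29–Week 31: $36,100 + $60,400 + $7,200 = $103,700 (under)
Week 30–Week 32: $60,400 + $7,200 + $34,300 = $101,900 (under)
Week 31–Week 33: $7,200 + $34,300 + $8,400 = $49,900 (under)
Week 32–Week 34: $34,300 + $8,400 + $16,900 = $59,600 (under)
Week 33–Week 35: $8,400 + $16,900 + $800 = $26,100 (under)
Week 34–Week 36: $16,900 + $800 + $17,000 = $34,700 (under)
Week 35–Week 37: $800 + $17,000 + $500 = $18,300 (under)
Week 36–Week 38: $17,000 + $500 + $1,100 = $18,600 (under)
Week 37–Week 39: $500 + $1,100 + $19,800 = $21,400 (under)
Week 38–Week 40: $1,100 + $19,800 + $700 = $21,600 (under)
Week 39–Week 41: $19,800 + $700 + $66,900 = $87,400 (under)
Week 40–Week 42: $700 + $66,900 + $15,500 = $83,100 (under)
No window exceeds $106,000.

No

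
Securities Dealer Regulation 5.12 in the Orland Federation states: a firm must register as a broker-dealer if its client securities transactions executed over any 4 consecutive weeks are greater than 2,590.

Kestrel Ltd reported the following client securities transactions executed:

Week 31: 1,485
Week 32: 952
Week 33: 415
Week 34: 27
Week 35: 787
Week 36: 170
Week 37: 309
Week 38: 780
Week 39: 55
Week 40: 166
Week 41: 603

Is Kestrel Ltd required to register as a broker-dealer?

Week 31–Week 34: 1,485 + 952 + 415 + 27 = 2,879 (over)
Week 32–Week 35: 952 + 415 + 27 + 787 = 2,181 (under)
Week 33–Week 36: 415 + 27 + 787 + 170 = 1,399 (under)
Week 34–Week 37: 27 + 787 + 170 + 309 = 1,293 (under)
Week 35–Week 38: 787 + 170 + 309 + 780 = 2,046 (under)
Week 36–Week 39: 170 + 309 + 780 + 55 = 1,314 (under)
Week 37–Week 40: 309 + 780 + 55 + 166 = 1,310 (under)
Week 38–Week 41: 780 + 55 + 166 + 603 = 1,604 (under)
At least one window exceeds 2,590.

Yes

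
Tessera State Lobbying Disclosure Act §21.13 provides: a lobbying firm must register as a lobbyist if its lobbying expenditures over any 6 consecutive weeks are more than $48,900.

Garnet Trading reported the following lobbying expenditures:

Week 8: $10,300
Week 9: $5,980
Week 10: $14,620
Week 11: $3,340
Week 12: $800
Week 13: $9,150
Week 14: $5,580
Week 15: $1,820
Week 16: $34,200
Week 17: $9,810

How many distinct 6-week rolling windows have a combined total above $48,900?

2

Week 8–Week 13: $10,300 + $5,980 + $14,620 + $3,340 + $800 + $9,150 = $44,190 (under)
Week 9–Week 14: $5,980 + $14,620 + $3,340 + $800 + $9,150 + $5,580 = $39,470 (under)
Week 10–Week 15: $14,620 + $3,340 + $800 + $9,150 + $5,580 + $1,820 = $35,310 (under)
Week 11–Week 16: $3,340 + $800 + $9,150 + $5,580 + $1,820 + $34,200 = $54,890 (over)
Week 12–Week 17: $800 + $9,150 + $5,580 + $1,820 + $34,200 + $9,810 = $61,360 (over)
2 windows exceed the threshold.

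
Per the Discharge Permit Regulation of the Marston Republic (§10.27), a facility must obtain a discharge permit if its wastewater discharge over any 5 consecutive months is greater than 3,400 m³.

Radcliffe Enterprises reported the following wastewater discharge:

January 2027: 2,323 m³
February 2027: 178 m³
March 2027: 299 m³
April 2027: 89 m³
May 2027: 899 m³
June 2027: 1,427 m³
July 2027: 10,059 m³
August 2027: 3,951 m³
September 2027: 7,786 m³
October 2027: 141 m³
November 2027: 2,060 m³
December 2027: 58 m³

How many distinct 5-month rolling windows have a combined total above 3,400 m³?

January 2027–May 2027: 2,323 m³ + 178 m³ + 299 m³ + 89 m³ + 899 m³ = 3,788 m³ (over)
February 2027–June 2027: 178 m³ + 299 m³ + 89 m³ + 899 m³ + 1,427 m³ = 2,892 m³ (under)
March 2027–July 2027: 299 m³ + 89 m³ + 899 m³ + 1,427 m³ + 10,059 m³ = 12,773 m³ (over)
April 2027–August 2027: 89 m³ + 899 m³ + 1,427 m³ + 10,059 m³ + 3,951 m³ = 16,425 m³ (over)
May 2027–September 2027: 899 m³ + 1,427 m³ + 10,059 m³ + 3,951 m³ + 7,786 m³ = 24,122 m³ (over)
June 2027–October 2027: 1,427 m³ + 10,059 m³ + 3,951 m³ + 7,786 m³ + 141 m³ = 23,364 m³ (over)
July 2027–November 2027: 10,059 m³ + 3,951 m³ + 7,786 m³ + 141 m³ + 2,060 m³ = 23,997 m³ (over)
August 2027–December 2027: 3,951 m³ + 7,786 m³ + 141 m³ + 2,060 m³ + 58 m³ = 13,996 m³ (over)
7 windows exceed the threshold.

7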